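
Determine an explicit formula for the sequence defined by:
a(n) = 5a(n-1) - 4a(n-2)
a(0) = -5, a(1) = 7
Characteristic equation: x² - 5x + 4 = 0, which factors as (x - (4))(x - (1)) = 0.
Roots r₁ = 4, r₂ = 1 (distinct).
General solution: a(n) = A·(4)^n + B·(1)^n.
From a(0) = -5: A + B = -5.
From a(1) = 7: 4A + B = 7.
Solving: A = 4, B = -9.
So a(n) = 4 \cdot 4^{n} - 9.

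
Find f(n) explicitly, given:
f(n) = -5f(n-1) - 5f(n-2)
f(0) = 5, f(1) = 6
Characteristic equation: x² + 5x + 5 = 0.
Discriminant Δ = (-5)² + 4·(-5) = 5.
Roots r₁,₂ = (-5 ± √5)/2, so r₁ = - \frac{5}{2} + \frac{\sqrt{5}}{2}, r₂ = - \frac{5}{2} - \frac{\sqrt{5}}{2}.
General solution: f(n) = A·r₁^n + B·r₂^n.
From the initial conditions, A + B = 5 and r₁A + r₂B = 6.
Since r₁ - r₂ = √5: A = (6 - (5)r₂)/√5 = \frac{5}{2} + \frac{37 \sqrt{5}}{10}, and B = 5 - A = \frac{5}{2} - \frac{37 \sqrt{5}}{10}.
So f(n) = \left(\frac{5}{2} + \frac{37 \sqrt{5}}{10}\right)\left(- \frac{5}{2} + \frac{\sqrt{5}}{2}\right)^n + \left(\frac{5}{2} - \frac{37 \sqrt{5}}{10}\right)\left(- \frac{5}{2} - \frac{\sqrt{5}}{2}\right)^n.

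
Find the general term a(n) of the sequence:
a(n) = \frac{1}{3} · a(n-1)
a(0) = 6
Pure geometric recurrence with ratio \frac{1}{3}.
By induction a(n) = a(0) · (\frac{1}{3})^n = 6 \cdot 3^{- n}.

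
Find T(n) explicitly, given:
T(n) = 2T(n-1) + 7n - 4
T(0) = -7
First-order linear with linear forcing.
Homogeneous solution: T_h(n) = A·(2)^n.
Try particular T_p(n) = pn + q. Substituting:
  pn + q = 2(p(n-1) + q) + 7n - 4.
Matching the n-coefficient: p = 2p + 7 ⇒ p = -7.
Matching constants: q = -2p + 2q - 4 ⇒ q = -10.
General: T(n) = A·(2)^n - 7 n - 10.
Apply T(0) = -7: A - 10 = -7 ⇒ A = 3.
So T(n) = 3 \cdot 2^{n} - 7 n - 10.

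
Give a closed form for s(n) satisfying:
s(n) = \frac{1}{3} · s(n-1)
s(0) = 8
Pure geometric recurrence with ratio \frac{1}{3}.
By induction s(n) = s(0) · (\frac{1}{3})^n = 8 \cdot 3^{- n}.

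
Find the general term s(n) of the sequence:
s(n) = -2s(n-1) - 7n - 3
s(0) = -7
First-order linear with linear forcing.
Homogeneous solution: s_h(n) = A·(-2)^n.
Try particular s_p(n) = pn + q. Substituting:
  pn + q = -2(p(n-1) + q) - 7n - 3.
Matching the n-coefficient: p = -2p - 7 ⇒ p = - \frac{7}{3}.
Matching constants: q = 2p - 2q - 3 ⇒ q = - \frac{23}{9}.
General: s(n) = A·(-2)^n - \frac{7 n}{3} - \frac{23}{9}.
Apply s(0) = -7: A - \frac{23}{9} = -7 ⇒ A = - \frac{40}{9}.
So s(n) = - \frac{40 \left(-2\right)^{n}}{9} - \frac{7 n}{3} - \frac{23}{9}.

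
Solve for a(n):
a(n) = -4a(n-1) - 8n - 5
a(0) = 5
First-order linear with linear forcing.
Homogeneous solution: a_h(n) = A·(-4)^n.
Try particular a_p(n) = pn + q. Substituting:
  pn + q = -4(p(n-1) + q) - 8n - 5.
Matching the n-coefficient: p = -4p - 8 ⇒ p = - \frac{8}{5}.
Matching constants: q = 4p - 4q - 5 ⇒ q = - \frac{57}{25}.
General: a(n) = A·(-4)^n - \frac{8 n}{5} - \frac{57}{25}.
Apply a(0) = 5: A - \frac{57}{25} = 5 ⇒ A = \frac{182}{25}.
So a(n) = \frac{182 \left(-4\right)^{n}}{25} - \frac{8 n}{5} - \frac{57}{25}.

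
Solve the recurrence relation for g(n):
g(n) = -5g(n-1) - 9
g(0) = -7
First-order linear non-homogeneous.
Homogeneous solution: g_h(n) = A·(-5)^n.
Try constant particular solution g_p = K: K = -5K - 9 ⇒ K = - \frac{3}{2}.
General: g(n) = A·(-5)^n - \frac{3}{2}.
Apply g(0) = -7: A - \frac{3}{2} = -7 ⇒ A = - \frac{11}{2}.
So g(n) = - \frac{11 \left(-5\right)^{n}}{2} - \frac{3}{2}.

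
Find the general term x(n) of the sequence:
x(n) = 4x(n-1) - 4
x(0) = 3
First-order linear non-homogeneous.
Homogeneous solution: x_h(n) = A·(4)^n.
Try constant particular solution x_p = K: K = 4K - 4 ⇒ K = \frac{4}{3}.
General: x(n) = A·(4)^n + \frac{4}{3}.
Apply x(0) = 3: A + \frac{4}{3} = 3 ⇒ A = \frac{5}{3}.
So x(n) = \frac{5 \cdot 4^{n}}{3} + \frac{4}{3}.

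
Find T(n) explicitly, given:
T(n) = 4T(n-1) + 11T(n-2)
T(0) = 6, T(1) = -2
Characteristic equation: x² - 4x - 11 = 0.
Discriminant Δ = (4)² + 4·(11) = 60.
Roots r₁,₂ = (4 ± √60)/2, so r₁ = 2 + \sqrt{15}, r₂ = 2 - \sqrt{15}.
General solution: T(n) = A·r₁^n + B·r₂^n.
From the initial conditions, A + B = 6 and r₁A + r₂B = -2.
Since r₁ - r₂ = √60: A = (-2 - (6)r₂)/√60 = 3 - \frac{7 \sqrt{15}}{15}, and B = 6 - A = \frac{7 \sqrt{15}}{15} + 3.
So T(n) = \left(3 - \frac{7 \sqrt{15}}{15}\right)\left(2 + \sqrt{15}\right)^n + \left(\frac{7 \sqrt{15}}{15} + 3\right)\left(2 - \sqrt{15}\right)^n.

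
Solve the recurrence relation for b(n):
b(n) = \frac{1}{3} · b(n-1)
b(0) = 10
Pure geometric recurrence with ratio \frac{1}{3}.
By induction b(n) = b(0) · (\frac{1}{3})^n = 10 \cdot 3^{- n}.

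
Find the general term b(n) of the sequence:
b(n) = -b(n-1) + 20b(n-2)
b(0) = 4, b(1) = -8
Characteristic equation: x² + x - 20 = 0, which factors as (x - (4))(x - (-5)) = 0.
Roots r₁ = 4, r₂ = -5 (distinct).
General solution: b(n) = A·(4)^n + B·(-5)^n.
From b(0) = 4: A + B = 4.
From b(1) = -8: 4A - 5B = -8.
Solving: A = \frac{4}{3}, B = \frac{8}{3}.
So b(n) = \frac{8 \left(-5\right)^{n}}{3} + \frac{4 \cdot 4^{n}}{3}.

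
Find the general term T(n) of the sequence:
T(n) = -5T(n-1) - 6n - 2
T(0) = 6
First-order linear with linear forcing.
Homogeneous solution: T_h(n) = A·(-5)^n.
Try particular T_p(n) = pn + q. Substituting:
  pn + q = -5(p(n-1) + q) - 6n - 2.
Matching the n-coefficient: p = -5p - 6 ⇒ p = -1.
Matching constants: q = 5p - 5q - 2 ⇒ q = - \frac{7}{6}.
General: T(n) = A·(-5)^n - n - \frac{7}{6}.
Apply T(0) = 6: A - \frac{7}{6} = 6 ⇒ A = \frac{43}{6}.
So T(n) = \frac{43 \left(-5\right)^{n}}{6} - n - \frac{7}{6}.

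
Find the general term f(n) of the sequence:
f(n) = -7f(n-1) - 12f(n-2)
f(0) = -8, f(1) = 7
Characteristic equation: x² + 7x + 12 = 0, which factors as (x - (-4))(x - (-3)) = 0.
Roots r₁ = -4, r₂ = -3 (distinct).
General solution: f(n) = A·(-4)^n + B·(-3)^n.
From f(0) = -8: A + B = -8.
From f(1) = 7: -4A - 3B = 7.
Solving: A = 17, B = -25.
So f(n) = - 25 \left(-3\right)^{n} + 17 \left(-4\right)^{n}.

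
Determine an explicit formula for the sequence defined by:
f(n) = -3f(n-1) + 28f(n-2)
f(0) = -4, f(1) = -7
Characteristic equation: x² + 3x - 28 = 0, which factors as (x - (-7))(x - (4)) = 0.
Roots r₁ = -7, r₂ = 4 (distinct).
General solution: f(n) = A·(-7)^n + B·(4)^n.
From f(0) = -4: A + B = -4.
From f(1) = -7: -7A + 4B = -7.
Solving: A = - \frac{9}{11}, B = - \frac{35}{11}.
So f(n) = - \frac{9 \left(-7\right)^{n}}{11} - \frac{35 \cdot 4^{n}}{11}.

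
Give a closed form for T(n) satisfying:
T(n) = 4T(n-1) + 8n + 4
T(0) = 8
First-order linear with linear forcing.
Homogeneous solution: T_h(n) = A·(4)^n.
Try particular T_p(n) = pn + q. Substituting:
  pn + q = 4(p(n-1) + q) + 8n + 4.
Matching the n-coefficient: p = 4p + 8 ⇒ p = - \frac{8}{3}.
Matching constants: q = -4p + 4q + 4 ⇒ q = - \frac{44}{9}.
General: T(n) = A·(4)^n - \frac{8 n}{3} - \frac{44}{9}.
Apply T(0) = 8: A - \frac{44}{9} = 8 ⇒ A = \frac{116}{9}.
So T(n) = \frac{116 \cdot 4^{n}}{9} - \frac{8 n}{3} - \frac{44}{9}.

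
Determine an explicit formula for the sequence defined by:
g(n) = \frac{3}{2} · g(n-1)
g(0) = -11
Pure geometric recurrence with ratio \frac{3}{2}.
By induction g(n) = g(0) · (\frac{3}{2})^n = - 11 \left(\frac{3}{2}\right)^{n}.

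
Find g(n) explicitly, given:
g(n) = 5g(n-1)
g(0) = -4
This is a homogeneous first-order recurrence with ratio 5.
By induction g(n) = g(0) · (5)^n = - 4 \cdot 5^{n}.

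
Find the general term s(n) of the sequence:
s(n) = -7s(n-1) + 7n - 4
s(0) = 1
First-order linear with linear forcing.
Homogeneous solution: s_h(n) = A·(-7)^n.
Try particular s_p(n) = pn + q. Substituting:
  pn + q = -7(p(n-1) + q) + 7n - 4.
Matching the n-coefficient: p = -7p + 7 ⇒ p = \frac{7}{8}.
Matching constants: q = 7p - 7q - 4 ⇒ q = \frac{17}{64}.
General: s(n) = A·(-7)^n + \frac{7 n}{8} + \frac{17}{64}.
Apply s(0) = 1: A + \frac{17}{64} = 1 ⇒ A = \frac{47}{64}.
So s(n) = \frac{47 \left(-7\right)^{n}}{64} + \frac{7 n}{8} + \frac{17}{64}.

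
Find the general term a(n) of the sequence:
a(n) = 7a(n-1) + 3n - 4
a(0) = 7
First-order linear with linear forcing.
Homogeneous solution: a_h(n) = A·(7)^n.
Try particular a_p(n) = pn + q. Substituting:
  pn + q = 7(p(n-1) + q) + 3n - 4.
Matching the n-coefficient: p = 7p + 3 ⇒ p = - \frac{1}{2}.
Matching constants: q = -7p + 7q - 4 ⇒ q = \frac{1}{12}.
General: a(n) = A·(7)^n - \frac{n}{2} + \frac{1}{12}.
Apply a(0) = 7: A + \frac{1}{12} = 7 ⇒ A = \frac{83}{12}.
So a(n) = \frac{83 \cdot 7^{n}}{12} - \frac{n}{2} + \frac{1}{12}.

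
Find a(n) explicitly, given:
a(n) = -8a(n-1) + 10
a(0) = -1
First-order linear non-homogeneous.
Homogeneous solution: a_h(n) = A·(-8)^n.
Try constant particular solution a_p = K: K = -8K + 10 ⇒ K = \frac{10}{9}.
General: a(n) = A·(-8)^n + \frac{10}{9}.
Apply a(0) = -1: A + \frac{10}{9} = -1 ⇒ A = - \frac{19}{9}.
So a(n) = \frac{10}{9} - \frac{19 \left(-8\right)^{n}}{9}.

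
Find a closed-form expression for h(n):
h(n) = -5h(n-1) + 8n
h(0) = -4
First-order linear with linear forcing.
Homogeneous solution: h_h(n) = A·(-5)^n.
Try particular h_p(n) = pn + q. Substituting:
  pn + q = -5(p(n-1) + q) + 8n.
Matching the n-coefficient: p = -5p + 8 ⇒ p = \frac{4}{3}.
Matching constants: q = 5p - 5q ⇒ q = \frac{10}{9}.
General: h(n) = A·(-5)^n + \frac{4 n}{3} + \frac{10}{9}.
Apply h(0) = -4: A + \frac{10}{9} = -4 ⇒ A = - \frac{46}{9}.
So h(n) = - \frac{46 \left(-5\right)^{n}}{9} + \frac{4 n}{3} + \frac{10}{9}.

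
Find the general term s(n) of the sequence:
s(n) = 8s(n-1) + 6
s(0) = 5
First-order linear non-homogeneous.
Homogeneous solution: s_h(n) = A·(8)^n.
Try constant particular solution s_p = K: K = 8K + 6 ⇒ K = - \frac{6}{7}.
General: s(n) = A·(8)^n - \frac{6}{7}.
Apply s(0) = 5: A - \frac{6}{7} = 5 ⇒ A = \frac{41}{7}.
So s(n) = \frac{41 \cdot 8^{n}}{7} - \frac{6}{7}.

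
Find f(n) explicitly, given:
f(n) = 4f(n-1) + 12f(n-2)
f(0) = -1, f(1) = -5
Characteristic equation: x² - 4x - 12 = 0, which factors as (x - (-2))(x - (6)) = 0.
Roots r₁ = -2, r₂ = 6 (distinct).
General solution: f(n) = A·(-2)^n + B·(6)^n.
From f(0) = -1: A + B = -1.
From f(1) = -5: -2A + 6B = -5.
Solving: A = - \frac{1}{8}, B = - \frac{7}{8}.
So f(n) = - \frac{\left(-2\right)^{n}}{8} - \frac{7 \cdot 6^{n}}{8}.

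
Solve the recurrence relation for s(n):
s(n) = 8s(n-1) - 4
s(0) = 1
First-order linear non-homogeneous.
Homogeneous solution: s_h(n) = A·(8)^n.
Try constant particular solution s_p = K: K = 8K - 4 ⇒ K = \frac{4}{7}.
General: s(n) = A·(8)^n + \frac{4}{7}.
Apply s(0) = 1: A + \frac{4}{7} = 1 ⇒ A = \frac{3}{7}.
So s(n) = \frac{3 \cdot 8^{n}}{7} + \frac{4}{7}.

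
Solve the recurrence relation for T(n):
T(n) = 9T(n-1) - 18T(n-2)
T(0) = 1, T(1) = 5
Characteristic equation: x² - 9x + 18 = 0, which factors as (x - (6))(x - (3)) = 0.
Roots r₁ = 6, r₂ = 3 (distinct).
General solution: T(n) = A·(6)^n + B·(3)^n.
From T(0) = 1: A + B = 1.
From T(1) = 5: 6A + 3B = 5.
Solving: A = \frac{2}{3}, B = \frac{1}{3}.
So T(n) = \frac{3^{n}}{3} + \frac{2 \cdot 6^{n}}{3}.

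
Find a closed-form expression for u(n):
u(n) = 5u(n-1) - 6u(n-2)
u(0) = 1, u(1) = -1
Characteristic equation: x² - 5x + 6 = 0, which factors as (x - (2))(x - (3)) = 0.
Roots r₁ = 2, r₂ = 3 (distinct).
General solution: u(n) = A·(2)^n + B·(3)^n.
From u(0) = 1: A + B = 1.
From u(1) = -1: 2A + 3B = -1.
Solving: A = 4, B = -3.
So u(n) = 4 \cdot 2^{n} - 3 \cdot 3^{n}.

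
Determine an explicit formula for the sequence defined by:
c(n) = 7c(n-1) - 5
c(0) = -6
First-order linear non-homogeneous.
Homogeneous solution: c_h(n) = A·(7)^n.
Try constant particular solution c_p = K: K = 7K - 5 ⇒ K = \frac{5}{6}.
General: c(n) = A·(7)^n + \frac{5}{6}.
Apply c(0) = -6: A + \frac{5}{6} = -6 ⇒ A = - \frac{41}{6}.
So c(n) = \frac{5}{6} - \frac{41 \cdot 7^{n}}{6}.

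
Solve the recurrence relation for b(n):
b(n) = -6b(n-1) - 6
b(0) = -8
First-order linear non-homogeneous.
Homogeneous solution: b_h(n) = A·(-6)^n.
Try constant particular solution b_p = K: K = -6K - 6 ⇒ K = - \frac{6}{7}.
General: b(n) = A·(-6)^n - \frac{6}{7}.
Apply b(0) = -8: A - \frac{6}{7} = -8 ⇒ A = - \frac{50}{7}.
So b(n) = - \frac{50 \left(-6\right)^{n}}{7} - \frac{6}{7}.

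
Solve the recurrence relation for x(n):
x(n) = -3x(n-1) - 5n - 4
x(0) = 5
First-order linear with linear forcing.
Homogeneous solution: x_h(n) = A·(-3)^n.
Try particular x_p(n) = pn + q. Substituting:
  pn + q = -3(p(n-1) + q) - 5n - 4.
Matching the n-coefficient: p = -3p - 5 ⇒ p = - \frac{5}{4}.
Matching constants: q = 3p - 3q - 4 ⇒ q = - \frac{31}{16}.
General: x(n) = A·(-3)^n - \frac{5 n}{4} - \frac{31}{16}.
Apply x(0) = 5: A - \frac{31}{16} = 5 ⇒ A = \frac{111}{16}.
So x(n) = \frac{111 \left(-3\right)^{n}}{16} - \frac{5 n}{4} - \frac{31}{16}.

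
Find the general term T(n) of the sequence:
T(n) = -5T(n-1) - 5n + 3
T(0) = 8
First-order linear with linear forcing.
Homogeneous solution: T_h(n) = A·(-5)^n.
Try particular T_p(n) = pn + q. Substituting:
  pn + q = -5(p(n-1) + q) - 5n + 3.
Matching the n-coefficient: p = -5p - 5 ⇒ p = - \frac{5}{6}.
Matching constants: q = 5p - 5q + 3 ⇒ q = - \frac{7}{36}.
General: T(n) = A·(-5)^n - \frac{5 n}{6} - \frac{7}{36}.
Apply T(0) = 8: A - \frac{7}{36} = 8 ⇒ A = \frac{295}{36}.
So T(n) = \frac{295 \left(-5\right)^{n}}{36} - \frac{5 n}{6} - \frac{7}{36}.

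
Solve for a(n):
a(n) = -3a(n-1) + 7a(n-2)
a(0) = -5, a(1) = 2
Characteristic equation: x² + 3x - 7 = 0.
Discriminant Δ = (-3)² + 4·(7) = 37.
Roots r₁,₂ = (-3 ± √37)/2, so r₁ = - \frac{3}{2} + \frac{\sqrt{37}}{2}, r₂ = - \frac{\sqrt{37}}{2} - \frac{3}{2}.
General solution: a(n) = A·r₁^n + B·r₂^n.
From the initial conditions, A + B = -5 and r₁A + r₂B = 2.
Since r₁ - r₂ = √37: A = (2 - (-5)r₂)/√37 = - \frac{5}{2} - \frac{11 \sqrt{37}}{74}, and B = -5 - A = - \frac{5}{2} + \frac{11 \sqrt{37}}{74}.
So a(n) = \left(- \frac{5}{2} - \frac{11 \sqrt{37}}{74}\right)\left(- \frac{3}{2} + \frac{\sqrt{37}}{2}\right)^n + \left(- \frac{5}{2} + \frac{11 \sqrt{37}}{74}\right)\left(- \frac{\sqrt{37}}{2} - \frac{3}{2}\right)^n.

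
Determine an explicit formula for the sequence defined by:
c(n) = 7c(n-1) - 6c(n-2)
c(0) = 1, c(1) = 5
Characteristic equation: x² - 7x + 6 = 0, which factors as (x - (1))(x - (6)) = 0.
Roots r₁ = 1, r₂ = 6 (distinct).
General solution: c(n) = A·(1)^n + B·(6)^n.
From c(0) = 1: A + B = 1.
From c(1) = 5: A + 6B = 5.
Solving: A = \frac{1}{5}, B = \frac{4}{5}.
So c(n) = \frac{4 \cdot 6^{n}}{5} + \frac{1}{5}.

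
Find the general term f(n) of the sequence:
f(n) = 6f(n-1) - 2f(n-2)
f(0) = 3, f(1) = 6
Characteristic equation: x² - 6x + 2 = 0.
Discriminant Δ = (6)² + 4·(-2) = 28.
Roots r₁,₂ = (6 ± √28)/2, so r₁ = \sqrt{7} + 3, r₂ = 3 - \sqrt{7}.
General solution: f(n) = A·r₁^n + B·r₂^n.
From the initial conditions, A + B = 3 and r₁A + r₂B = 6.
Since r₁ - r₂ = √28: A = (6 - (3)r₂)/√28 = \frac{3}{2} - \frac{3 \sqrt{7}}{14}, and B = 3 - A = \frac{3 \sqrt{7}}{14} + \frac{3}{2}.
So f(n) = \left(\frac{3}{2} - \frac{3 \sqrt{7}}{14}\right)\left(\sqrt{7} + 3\right)^n + \left(\frac{3 \sqrt{7}}{14} + \frac{3}{2}\right)\left(3 - \sqrt{7}\right)^n.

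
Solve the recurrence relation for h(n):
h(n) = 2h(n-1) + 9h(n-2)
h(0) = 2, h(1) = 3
Characteristic equation: x² - 2x - 9 = 0.
Discriminant Δ = (2)² + 4·(9) = 40.
Roots r₁,₂ = (2 ± √40)/2, so r₁ = 1 + \sqrt{10}, r₂ = 1 - \sqrt{10}.
General solution: h(n) = A·r₁^n + B·r₂^n.
From the initial conditions, A + B = 2 and r₁A + r₂B = 3.
Since r₁ - r₂ = √40: A = (3 - (2)r₂)/√40 = \frac{\sqrt{10}}{20} + 1, and B = 2 - A = 1 - \frac{\sqrt{10}}{20}.
So h(n) = \left(\frac{\sqrt{10}}{20} + 1\right)\left(1 + \sqrt{10}\right)^n + \left(1 - \frac{\sqrt{10}}{20}\right)\left(1 - \sqrt{10}\right)^n.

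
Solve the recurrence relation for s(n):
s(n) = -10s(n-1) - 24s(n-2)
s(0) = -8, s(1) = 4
Characteristic equation: x² + 10x + 24 = 0, which factors as (x - (-4))(x - (-6)) = 0.
Roots r₁ = -4, r₂ = -6 (distinct).
General solution: s(n) = A·(-4)^n + B·(-6)^n.
From s(0) = -8: A + B = -8.
From s(1) = 4: -4A - 6B = 4.
Solving: A = -22, B = 14.
So s(n) = - 22 \left(-4\right)^{n} + 14 \left(-6\right)^{n}.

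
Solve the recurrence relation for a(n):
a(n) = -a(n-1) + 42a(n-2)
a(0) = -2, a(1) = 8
Characteristic equation: x² + x - 42 = 0, which factors as (x - (6))(x - (-7)) = 0.
Roots r₁ = 6, r₂ = -7 (distinct).
General solution: a(n) = A·(6)^n + B·(-7)^n.
From a(0) = -2: A + B = -2.
From a(1) = 8: 6A - 7B = 8.
Solving: A = - \frac{6}{13}, B = - \frac{20}{13}.
So a(n) = - \frac{20 \left(-7\right)^{n}}{13} - \frac{6 \cdot 6^{n}}{13}.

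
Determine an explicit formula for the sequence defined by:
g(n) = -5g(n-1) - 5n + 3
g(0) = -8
First-order linear with linear forcing.
Homogeneous solution: g_h(n) = A·(-5)^n.
Try particular g_p(n) = pn + q. Substituting:
  pn + q = -5(p(n-1) + q) - 5n + 3.
Matching the n-coefficient: p = -5p - 5 ⇒ p = - \frac{5}{6}.
Matching constants: q = 5p - 5q + 3 ⇒ q = - \frac{7}{36}.
General: g(n) = A·(-5)^n - \frac{5 n}{6} - \frac{7}{36}.
Apply g(0) = -8: A - \frac{7}{36} = -8 ⇒ A = - \frac{281}{36}.
So g(n) = - \frac{281 \left(-5\right)^{n}}{36} - \frac{5 n}{6} - \frac{7}{36}.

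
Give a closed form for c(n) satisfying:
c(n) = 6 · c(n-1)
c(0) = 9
Pure geometric recurrence with ratio 6.
By induction c(n) = c(0) · (6)^n = 9 \cdot 6^{n}.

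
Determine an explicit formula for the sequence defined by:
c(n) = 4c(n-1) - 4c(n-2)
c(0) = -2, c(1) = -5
Characteristic equation: x² - 4x + 4 = 0, which is (x - (2))².
Repeated root r = 2.
General solution: c(n) = (A + Bn)·(2)^n.
From c(0) = -2: A = -2.
From c(1) = -5: (A + B)·(2) = -5 ⇒ B = - \frac{1}{2}.
So c(n) = \left(- \frac{n}{2} - 2\right) \cdot (2)^n.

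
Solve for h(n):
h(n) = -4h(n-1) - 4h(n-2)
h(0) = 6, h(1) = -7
Characteristic equation: x² + 4x + 4 = 0, which is (x - (-2))².
Repeated root r = -2.
General solution: h(n) = (A + Bn)·(-2)^n.
From h(0) = 6: A = 6.
From h(1) = -7: (A + B)·(-2) = -7 ⇒ B = - \frac{5}{2}.
So h(n) = \left(6 - \frac{5 n}{2}\right) \cdot (-2)^n.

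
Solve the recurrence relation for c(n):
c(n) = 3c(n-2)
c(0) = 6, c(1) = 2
Characteristic equation: x² - 3 = 0.
Discriminant Δ = (0)² + 4·(3) = 12.
Roots r₁,₂ = (0 ± √12)/2, so r₁ = \sqrt{3}, r₂ = - \sqrt{3}.
General solution: c(n) = A·r₁^n + B·r₂^n.
From the initial conditions, A + B = 6 and r₁A + r₂B = 2.
Since r₁ - r₂ = √12: A = (2 - (6)r₂)/√12 = \frac{\sqrt{3}}{3} + 3, and B = 6 - A = 3 - \frac{\sqrt{3}}{3}.
So c(n) = \left(\frac{\sqrt{3}}{3} + 3\right)\left(\sqrt{3}\right)^n + \left(3 - \frac{\sqrt{3}}{3}\right)\left(- \sqrt{3}\right)^n.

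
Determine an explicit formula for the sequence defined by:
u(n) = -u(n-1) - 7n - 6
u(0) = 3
First-order linear with linear forcing.
Homogeneous solution: u_h(n) = A·(-1)^n.
Try particular u_p(n) = pn + q. Substituting:
  pn + q = -(p(n-1) + q) - 7n - 6.
Matching the n-coefficient: p = -p - 7 ⇒ p = - \frac{7}{2}.
Matching constants: q = p - q - 6 ⇒ q = - \frac{19}{4}.
General: u(n) = A·(-1)^n - \frac{7 n}{2} - \frac{19}{4}.
Apply u(0) = 3: A - \frac{19}{4} = 3 ⇒ A = \frac{31}{4}.
So u(n) = \frac{31 \left(-1\right)^{n}}{4} - \frac{7 n}{2} - \frac{19}{4}.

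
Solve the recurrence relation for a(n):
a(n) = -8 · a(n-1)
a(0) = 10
Pure geometric recurrence with ratio -8.
By induction a(n) = a(0) · (-8)^n = 10 \left(-8\right)^{n}.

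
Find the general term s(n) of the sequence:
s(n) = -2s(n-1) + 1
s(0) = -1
First-order linear non-homogeneous.
Homogeneous solution: s_h(n) = A·(-2)^n.
Try constant particular solution s_p = K: K = -2K + 1 ⇒ K = \frac{1}{3}.
General: s(n) = A·(-2)^n + \frac{1}{3}.
Apply s(0) = -1: A + \frac{1}{3} = -1 ⇒ A = - \frac{4}{3}.
So s(n) = \frac{1}{3} - \frac{4 \left(-2\right)^{n}}{3}.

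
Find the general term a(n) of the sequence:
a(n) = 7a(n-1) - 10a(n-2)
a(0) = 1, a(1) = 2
Characteristic equation: x² - 7x + 10 = 0, which factors as (x - (2))(x - (5)) = 0.
Roots r₁ = 2, r₂ = 5 (distinct).
General solution: a(n) = A·(2)^n + B·(5)^n.
From a(0) = 1: A + B = 1.
From a(1) = 2: 2A + 5B = 2.
Solving: A = 1, B = 0.
So a(n) = 2^{n}.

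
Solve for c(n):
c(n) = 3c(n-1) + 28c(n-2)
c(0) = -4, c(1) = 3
Characteristic equation: x² - 3x - 28 = 0, which factors as (x - (-4))(x - (7)) = 0.
Roots r₁ = -4, r₂ = 7 (distinct).
General solution: c(n) = A·(-4)^n + B·(7)^n.
From c(0) = -4: A + B = -4.
From c(1) = 3: -4A + 7B = 3.
Solving: A = - \frac{31}{11}, B = - \frac{13}{11}.
So c(n) = - \frac{31 \left(-4\right)^{n}}{11} - \frac{13 \cdot 7^{n}}{11}.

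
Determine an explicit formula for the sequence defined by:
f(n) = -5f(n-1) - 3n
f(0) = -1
First-order linear with linear forcing.
Homogeneous solution: f_h(n) = A·(-5)^n.
Try particular f_p(n) = pn + q. Substituting:
  pn + q = -5(p(n-1) + q) - 3n.
Matching the n-coefficient: p = -5p - 3 ⇒ p = - \frac{1}{2}.
Matching constants: q = 5p - 5q ⇒ q = - \frac{5}{12}.
General: f(n) = A·(-5)^n - \frac{n}{2} - \frac{5}{12}.
Apply f(0) = -1: A - \frac{5}{12} = -1 ⇒ A = - \frac{7}{12}.
So f(n) = - \frac{7 \left(-5\right)^{n}}{12} - \frac{n}{2} - \frac{5}{12}.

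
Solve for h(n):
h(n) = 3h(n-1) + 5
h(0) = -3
First-order linear non-homogeneous.
Homogeneous solution: h_h(n) = A·(3)^n.
Try constant particular solution h_p = K: K = 3K + 5 ⇒ K = - \frac{5}{2}.
General: h(n) = A·(3)^n - \frac{5}{2}.
Apply h(0) = -3: A - \frac{5}{2} = -3 ⇒ A = - \frac{1}{2}.
So h(n) = - \frac{3^{n}}{2} - \frac{5}{2}.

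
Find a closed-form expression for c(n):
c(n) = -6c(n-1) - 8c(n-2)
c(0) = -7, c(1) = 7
Characteristic equation: x² + 6x + 8 = 0, which factors as (x - (-2))(x - (-4)) = 0.
Roots r₁ = -2, r₂ = -4 (distinct).
General solution: c(n) = A·(-2)^n + B·(-4)^n.
From c(0) = -7: A + B = -7.
From c(1) = 7: -2A - 4B = 7.
Solving: A = - \frac{21}{2}, B = \frac{7}{2}.
So c(n) = - \frac{21 \left(-2\right)^{n}}{2} + \frac{7 \left(-4\right)^{n}}{2}.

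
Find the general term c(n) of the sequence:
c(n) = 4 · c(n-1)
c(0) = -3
Pure geometric recurrence with ratio 4.
By induction c(n) = c(0) · (4)^n = - 3 \cdot 4^{n}.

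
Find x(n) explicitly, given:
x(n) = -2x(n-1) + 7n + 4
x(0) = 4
First-order linear with linear forcing.
Homogeneous solution: x_h(n) = A·(-2)^n.
Try particular x_p(n) = pn + q. Substituting:
  pn + q = -2(p(n-1) + q) + 7n + 4.
Matching the n-coefficient: p = -2p + 7 ⇒ p = \frac{7}{3}.
Matching constants: q = 2p - 2q + 4 ⇒ q = \frac{26}{9}.
General: x(n) = A·(-2)^n + \frac{7 n}{3} + \frac{26}{9}.
Apply x(0) = 4: A + \frac{26}{9} = 4 ⇒ A = \frac{10}{9}.
So x(n) = \frac{10 \left(-2\right)^{n}}{9} + \frac{7 n}{3} + \frac{26}{9}.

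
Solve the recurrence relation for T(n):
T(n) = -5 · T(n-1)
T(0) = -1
Pure geometric recurrence with ratio -5.
By induction T(n) = T(0) · (-5)^n = - \left(-5\right)^{n}.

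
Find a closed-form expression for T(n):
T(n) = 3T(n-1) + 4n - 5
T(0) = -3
First-order linear with linear forcing.
Homogeneous solution: T_h(n) = A·(3)^n.
Try particular T_p(n) = pn + q. Substituting:
  pn + q = 3(p(n-1) + q) + 4n - 5.
Matching the n-coefficient: p = 3p + 4 ⇒ p = -2.
Matching constants: q = -3p + 3q - 5 ⇒ q = - \frac{1}{2}.
General: T(n) = A·(3)^n - 2 n - \frac{1}{2}.
Apply T(0) = -3: A - \frac{1}{2} = -3 ⇒ A = - \frac{5}{2}.
So T(n) = - \frac{5 \cdot 3^{n}}{2} - 2 n - \frac{1}{2}.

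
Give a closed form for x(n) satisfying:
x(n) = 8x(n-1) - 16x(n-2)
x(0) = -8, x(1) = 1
Characteristic equation: x² - 8x + 16 = 0, which is (x - (4))².
Repeated root r = 4.
General solution: x(n) = (A + Bn)·(4)^n.
From x(0) = -8: A = -8.
From x(1) = 1: (A + B)·(4) = 1 ⇒ B = \frac{33}{4}.
So x(n) = \left(\frac{33 n}{4} - 8\right) \cdot (4)^n.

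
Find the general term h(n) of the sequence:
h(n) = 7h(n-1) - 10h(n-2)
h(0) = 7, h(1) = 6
Characteristic equation: x² - 7x + 10 = 0, which factors as (x - (2))(x - (5)) = 0.
Roots r₁ = 2, r₂ = 5 (distinct).
General solution: h(n) = A·(2)^n + B·(5)^n.
From h(0) = 7: A + B = 7.
From h(1) = 6: 2A + 5B = 6.
Solving: A = \frac{29}{3}, B = - \frac{8}{3}.
So h(n) = \frac{29 \cdot 2^{n}}{3} - \frac{8 \cdot 5^{n}}{3}.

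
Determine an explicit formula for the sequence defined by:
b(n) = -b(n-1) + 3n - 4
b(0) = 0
First-order linear with linear forcing.
Homogeneous solution: b_h(n) = A·(-1)^n.
Try particular b_p(n) = pn + q. Substituting:
  pn + q = -(p(n-1) + q) + 3n - 4.
Matching the n-coefficient: p = -p + 3 ⇒ p = \frac{3}{2}.
Matching constants: q = p - q - 4 ⇒ q = - \frac{5}{4}.
General: b(n) = A·(-1)^n + \frac{3 n}{2} - \frac{5}{4}.
Apply b(0) = 0: A - \frac{5}{4} = 0 ⇒ A = \frac{5}{4}.
So b(n) = \frac{5 \left(-1\right)^{n}}{4} + \frac{3 n}{2} - \frac{5}{4}.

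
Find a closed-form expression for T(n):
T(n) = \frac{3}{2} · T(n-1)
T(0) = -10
Pure geometric recurrence with ratio \frac{3}{2}.
By induction T(n) = T(0) · (\frac{3}{2})^n = - 10 \left(\frac{3}{2}\right)^{n}.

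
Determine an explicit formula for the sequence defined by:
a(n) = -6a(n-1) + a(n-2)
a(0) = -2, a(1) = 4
Characteristic equation: x² + 6x - 1 = 0.
Discriminant Δ = (-6)² + 4·(1) = 40.
Roots r₁,₂ = (-6 ± √40)/2, so r₁ = -3 + \sqrt{10}, r₂ = - \sqrt{10} - 3.
General solution: a(n) = A·r₁^n + B·r₂^n.
From the initial conditions, A + B = -2 and r₁A + r₂B = 4.
Since r₁ - r₂ = √40: A = (4 - (-2)r₂)/√40 = -1 - \frac{\sqrt{10}}{10}, and B = -2 - A = -1 + \frac{\sqrt{10}}{10}.
So a(n) = \left(-1 - \frac{\sqrt{10}}{10}\right)\left(-3 + \sqrt{10}\right)^n + \left(-1 + \frac{\sqrt{10}}{10}\right)\left(- \sqrt{10} - 3\right)^n.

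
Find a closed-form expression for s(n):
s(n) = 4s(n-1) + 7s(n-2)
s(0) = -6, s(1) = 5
Characteristic equation: x² - 4x - 7 = 0.
Discriminant Δ = (4)² + 4·(7) = 44.
Roots r₁,₂ = (4 ± √44)/2, so r₁ = 2 + \sqrt{11}, r₂ = 2 - \sqrt{11}.
General solution: s(n) = A·r₁^n + B·r₂^n.
From the initial conditions, A + B = -6 and r₁A + r₂B = 5.
Since r₁ - r₂ = √44: A = (5 - (-6)r₂)/√44 = -3 + \frac{17 \sqrt{11}}{22}, and B = -6 - A = -3 - \frac{17 \sqrt{11}}{22}.
So s(n) = \left(-3 + \frac{17 \sqrt{11}}{22}\right)\left(2 + \sqrt{11}\right)^n + \left(-3 - \frac{17 \sqrt{11}}{22}\right)\left(2 - \sqrt{11}\right)^n.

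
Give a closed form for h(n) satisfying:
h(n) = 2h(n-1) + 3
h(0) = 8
First-order linear non-homogeneous.
Homogeneous solution: h_h(n) = A·(2)^n.
Try constant particular solution h_p = K: K = 2K + 3 ⇒ K = -3.
General: h(n) = A·(2)^n - 3.
Apply h(0) = 8: A - 3 = 8 ⇒ A = 11.
So h(n) = 11 \cdot 2^{n} - 3.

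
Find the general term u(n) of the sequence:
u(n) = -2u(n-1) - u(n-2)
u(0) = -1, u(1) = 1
Characteristic equation: x² + 2x + 1 = 0, which is (x - (-1))².
Repeated root r = -1.
General solution: u(n) = (A + Bn)·(-1)^n.
From u(0) = -1: A = -1.
From u(1) = 1: (A + B)·(-1) = 1 ⇒ B = 0.
So u(n) = \left(-1\right) \cdot (-1)^n.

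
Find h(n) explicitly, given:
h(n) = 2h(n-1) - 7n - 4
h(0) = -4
First-order linear with linear forcing.
Homogeneous solution: h_h(n) = A·(2)^n.
Try particular h_p(n) = pn + q. Substituting:
  pn + q = 2(p(n-1) + q) - 7n - 4.
Matching the n-coefficient: p = 2p - 7 ⇒ p = 7.
Matching constants: q = -2p + 2q - 4 ⇒ q = 18.
General: h(n) = A·(2)^n + 7 n + 18.
Apply h(0) = -4: A + 18 = -4 ⇒ A = -22.
So h(n) = - 22 \cdot 2^{n} + 7 n + 18.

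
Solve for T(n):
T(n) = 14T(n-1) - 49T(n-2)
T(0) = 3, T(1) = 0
Characteristic equation: x² - 14x + 49 = 0, which is (x - (7))².
Repeated root r = 7.
General solution: T(n) = (A + Bn)·(7)^n.
From T(0) = 3: A = 3.
From T(1) = 0: (A + B)·(7) = 0 ⇒ B = -3.
So T(n) = \left(3 - 3 n\right) \cdot (7)^n.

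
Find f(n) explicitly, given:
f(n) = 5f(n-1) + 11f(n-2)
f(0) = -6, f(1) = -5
Characteristic equation: x² - 5x - 11 = 0.
Discriminant Δ = (5)² + 4·(11) = 69.
Roots r₁,₂ = (5 ± √69)/2, so r₁ = \frac{5}{2} + \frac{\sqrt{69}}{2}, r₂ = \frac{5}{2} - \frac{\sqrt{69}}{2}.
General solution: f(n) = A·r₁^n + B·r₂^n.
From the initial conditions, A + B = -6 and r₁A + r₂B = -5.
Since r₁ - r₂ = √69: A = (-5 - (-6)r₂)/√69 = -3 + \frac{10 \sqrt{69}}{69}, and B = -6 - A = -3 - \frac{10 \sqrt{69}}{69}.
So f(n) = \left(-3 + \frac{10 \sqrt{69}}{69}\right)\left(\frac{5}{2} + \frac{\sqrt{69}}{2}\right)^n + \left(-3 - \frac{10 \sqrt{69}}{69}\right)\left(\frac{5}{2} - \frac{\sqrt{69}}{2}\right)^n.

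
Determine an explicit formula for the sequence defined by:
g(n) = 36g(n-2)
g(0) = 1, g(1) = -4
Characteristic equation: x² - 36 = 0, which factors as (x - (6))(x - (-6)) = 0.
Roots r₁ = 6, r₂ = -6 (distinct).
General solution: g(n) = A·(6)^n + B·(-6)^n.
From g(0) = 1: A + B = 1.
From g(1) = -4: 6A - 6B = -4.
Solving: A = \frac{1}{6}, B = \frac{5}{6}.
So g(n) = \frac{5 \left(-6\right)^{n}}{6} + \frac{6^{n}}{6}.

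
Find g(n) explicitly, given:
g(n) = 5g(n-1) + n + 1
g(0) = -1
First-order linear with linear forcing.
Homogeneous solution: g_h(n) = A·(5)^n.
Try particular g_p(n) = pn + q. Substituting:
  pn + q = 5(p(n-1) + q) + n + 1.
Matching the n-coefficient: p = 5p + 1 ⇒ p = - \frac{1}{4}.
Matching constants: q = -5p + 5q + 1 ⇒ q = - \frac{9}{16}.
General: g(n) = A·(5)^n - \frac{n}{4} - \frac{9}{16}.
Apply g(0) = -1: A - \frac{9}{16} = -1 ⇒ A = - \frac{7}{16}.
So g(n) = - \frac{7 \cdot 5^{n}}{16} - \frac{n}{4} - \frac{9}{16}.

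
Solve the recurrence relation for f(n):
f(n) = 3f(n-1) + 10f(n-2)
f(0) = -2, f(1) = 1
Characteristic equation: x² - 3x - 10 = 0, which factors as (x - (5))(x - (-2)) = 0.
Roots r₁ = 5, r₂ = -2 (distinct).
General solution: f(n) = A·(5)^n + B·(-2)^n.
From f(0) = -2: A + B = -2.
From f(1) = 1: 5A - 2B = 1.
Solving: A = - \frac{3}{7}, B = - \frac{11}{7}.
So f(n) = - \frac{11 \left(-2\right)^{n}}{7} - \frac{3 \cdot 5^{n}}{7}.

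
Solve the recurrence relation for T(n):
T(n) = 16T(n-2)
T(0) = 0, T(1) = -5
Characteristic equation: x² - 16 = 0, which factors as (x - (-4))(x - (4)) = 0.
Roots r₁ = -4, r₂ = 4 (distinct).
General solution: T(n) = A·(-4)^n + B·(4)^n.
From T(0) = 0: A + B = 0.
From T(1) = -5: -4A + 4B = -5.
Solving: A = \frac{5}{8}, B = - \frac{5}{8}.
So T(n) = \frac{5 \left(-4\right)^{n}}{8} - \frac{5 \cdot 4^{n}}{8}.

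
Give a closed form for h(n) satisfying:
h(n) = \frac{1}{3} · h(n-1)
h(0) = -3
Pure geometric recurrence with ratio \frac{1}{3}.
By induction h(n) = h(0) · (\frac{1}{3})^n = - 3 \cdot 3^{- n}.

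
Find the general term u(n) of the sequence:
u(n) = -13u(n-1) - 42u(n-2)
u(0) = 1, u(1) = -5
Characteristic equation: x² + 13x + 42 = 0, which factors as (x - (-6))(x - (-7)) = 0.
Roots r₁ = -6, r₂ = -7 (distinct).
General solution: u(n) = A·(-6)^n + B·(-7)^n.
From u(0) = 1: A + B = 1.
From u(1) = -5: -6A - 7B = -5.
Solving: A = 2, B = -1.
So u(n) = 2 \left(-6\right)^{n} - \left(-7\right)^{n}.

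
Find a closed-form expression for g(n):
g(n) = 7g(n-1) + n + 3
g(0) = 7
First-order linear with linear forcing.
Homogeneous solution: g_h(n) = A·(7)^n.
Try particular g_p(n) = pn + q. Substituting:
  pn + q = 7(p(n-1) + q) + n + 3.
Matching the n-coefficient: p = 7p + 1 ⇒ p = - \frac{1}{6}.
Matching constants: q = -7p + 7q + 3 ⇒ q = - \frac{25}{36}.
General: g(n) = A·(7)^n - \frac{n}{6} - \frac{25}{36}.
Apply g(0) = 7: A - \frac{25}{36} = 7 ⇒ A = \frac{277}{36}.
So g(n) = \frac{277 \cdot 7^{n}}{36} - \frac{n}{6} - \frac{25}{36}.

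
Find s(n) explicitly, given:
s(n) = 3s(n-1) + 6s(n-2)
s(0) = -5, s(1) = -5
Characteristic equation: x² - 3x - 6 = 0.
Discriminant Δ = (3)² + 4·(6) = 33.
Roots r₁,₂ = (3 ± √33)/2, so r₁ = \frac{3}{2} + \frac{\sqrt{33}}{2}, r₂ = \frac{3}{2} - \frac{\sqrt{33}}{2}.
General solution: s(n) = A·r₁^n + B·r₂^n.
From the initial conditions, A + B = -5 and r₁A + r₂B = -5.
Since r₁ - r₂ = √33: A = (-5 - (-5)r₂)/√33 = - \frac{5}{2} + \frac{5 \sqrt{33}}{66}, and B = -5 - A = - \frac{5}{2} - \frac{5 \sqrt{33}}{66}.
So s(n) = \left(- \frac{5}{2} + \frac{5 \sqrt{33}}{66}\right)\left(\frac{3}{2} + \frac{\sqrt{33}}{2}\right)^n + \left(- \frac{5}{2} - \frac{5 \sqrt{33}}{66}\right)\left(\frac{3}{2} - \frac{\sqrt{33}}{2}\right)^n.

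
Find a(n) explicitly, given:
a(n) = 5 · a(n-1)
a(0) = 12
Pure geometric recurrence with ratio 5.
By induction a(n) = a(0) · (5)^n = 12 \cdot 5^{n}.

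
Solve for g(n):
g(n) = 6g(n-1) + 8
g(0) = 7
First-order linear non-homogeneous.
Homogeneous solution: g_h(n) = A·(6)^n.
Try constant particular solution g_p = K: K = 6K + 8 ⇒ K = - \frac{8}{5}.
General: g(n) = A·(6)^n - \frac{8}{5}.
Apply g(0) = 7: A - \frac{8}{5} = 7 ⇒ A = \frac{43}{5}.
So g(n) = \frac{43 \cdot 6^{n}}{5} - \frac{8}{5}.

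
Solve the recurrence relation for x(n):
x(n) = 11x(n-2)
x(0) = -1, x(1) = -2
Characteristic equation: x² - 11 = 0.
Discriminant Δ = (0)² + 4·(11) = 44.
Roots r₁,₂ = (0 ± √44)/2, so r₁ = \sqrt{11}, r₂ = - \sqrt{11}.
General solution: x(n) = A·r₁^n + B·r₂^n.
From the initial conditions, A + B = -1 and r₁A + r₂B = -2.
Since r₁ - r₂ = √44: A = (-2 - (-1)r₂)/√44 = - \frac{1}{2} - \frac{\sqrt{11}}{11}, and B = -1 - A = - \frac{1}{2} + \frac{\sqrt{11}}{11}.
So x(n) = \left(- \frac{1}{2} - \frac{\sqrt{11}}{11}\right)\left(\sqrt{11}\right)^n + \left(- \frac{1}{2} + \frac{\sqrt{11}}{11}\right)\left(- \sqrt{11}\right)^n.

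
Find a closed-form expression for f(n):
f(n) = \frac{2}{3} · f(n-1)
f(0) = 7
Pure geometric recurrence with ratio \frac{2}{3}.
By induction f(n) = f(0) · (\frac{2}{3})^n = 7 \left(\frac{2}{3}\right)^{n}.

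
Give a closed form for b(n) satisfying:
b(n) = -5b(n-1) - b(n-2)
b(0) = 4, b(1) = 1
Characteristic equation: x² + 5x + 1 = 0.
Discriminant Δ = (-5)² + 4·(-1) = 21.
Roots r₁,₂ = (-5 ± √21)/2, so r₁ = - \frac{5}{2} + \frac{\sqrt{21}}{2}, r₂ = - \frac{5}{2} - \frac{\sqrt{21}}{2}.
General solution: b(n) = A·r₁^n + B·r₂^n.
From the initial conditions, A + B = 4 and r₁A + r₂B = 1.
Since r₁ - r₂ = √21: A = (1 - (4)r₂)/√21 = 2 + \frac{11 \sqrt{21}}{21}, and B = 4 - A = 2 - \frac{11 \sqrt{21}}{21}.
So b(n) = \left(2 + \frac{11 \sqrt{21}}{21}\right)\left(- \frac{5}{2} + \frac{\sqrt{21}}{2}\right)^n + \left(2 - \frac{11 \sqrt{21}}{21}\right)\left(- \frac{5}{2} - \frac{\sqrt{21}}{2}\right)^n.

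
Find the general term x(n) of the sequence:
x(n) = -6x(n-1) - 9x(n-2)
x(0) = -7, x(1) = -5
Characteristic equation: x² + 6x + 9 = 0, which is (x - (-3))².
Repeated root r = -3.
General solution: x(n) = (A + Bn)·(-3)^n.
From x(0) = -7: A = -7.
From x(1) = -5: (A + B)·(-3) = -5 ⇒ B = \frac{26}{3}.
So x(n) = \left(\frac{26 n}{3} - 7\right) \cdot (-3)^n.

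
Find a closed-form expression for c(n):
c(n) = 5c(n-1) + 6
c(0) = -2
First-order linear non-homogeneous.
Homogeneous solution: c_h(n) = A·(5)^n.
Try constant particular solution c_p = K: K = 5K + 6 ⇒ K = - \frac{3}{2}.
General: c(n) = A·(5)^n - \frac{3}{2}.
Apply c(0) = -2: A - \frac{3}{2} = -2 ⇒ A = - \frac{1}{2}.
So c(n) = - \frac{5^{n}}{2} - \frac{3}{2}.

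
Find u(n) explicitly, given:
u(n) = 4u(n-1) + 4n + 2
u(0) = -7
First-order linear with linear forcing.
Homogeneous solution: u_h(n) = A·(4)^n.
Try particular u_p(n) = pn + q. Substituting:
  pn + q = 4(p(n-1) + q) + 4n + 2.
Matching the n-coefficient: p = 4p + 4 ⇒ p = - \frac{4}{3}.
Matching constants: q = -4p + 4q + 2 ⇒ q = - \frac{22}{9}.
General: u(n) = A·(4)^n - \frac{4 n}{3} - \frac{22}{9}.
Apply u(0) = -7: A - \frac{22}{9} = -7 ⇒ A = - \frac{41}{9}.
So u(n) = - \frac{41 \cdot 4^{n}}{9} - \frac{4 n}{3} - \frac{22}{9}.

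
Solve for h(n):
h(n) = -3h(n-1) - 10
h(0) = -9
First-order linear non-homogeneous.
Homogeneous solution: h_h(n) = A·(-3)^n.
Try constant particular solution h_p = K: K = -3K - 10 ⇒ K = - \frac{5}{2}.
General: h(n) = A·(-3)^n - \frac{5}{2}.
Apply h(0) = -9: A - \frac{5}{2} = -9 ⇒ A = - \frac{13}{2}.
So h(n) = - \frac{13 \left(-3\right)^{n}}{2} - \frac{5}{2}.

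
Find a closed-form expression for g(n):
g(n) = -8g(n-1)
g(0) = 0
This is a homogeneous first-order recurrence with ratio -8.
By induction g(n) = g(0) · (-8)^n = 0.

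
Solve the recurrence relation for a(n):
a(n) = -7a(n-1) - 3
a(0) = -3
First-order linear non-homogeneous.
Homogeneous solution: a_h(n) = A·(-7)^n.
Try constant particular solution a_p = K: K = -7K - 3 ⇒ K = - \frac{3}{8}.
General: a(n) = A·(-7)^n - \frac{3}{8}.
Apply a(0) = -3: A - \frac{3}{8} = -3 ⇒ A = - \frac{21}{8}.
So a(n) = - \frac{21 \left(-7\right)^{n}}{8} - \frac{3}{8}.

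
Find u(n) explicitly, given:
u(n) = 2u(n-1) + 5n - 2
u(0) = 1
First-order linear with linear forcing.
Homogeneous solution: u_h(n) = A·(2)^n.
Try particular u_p(n) = pn + q. Substituting:
  pn + q = 2(p(n-1) + q) + 5n - 2.
Matching the n-coefficient: p = 2p + 5 ⇒ p = -5.
Matching constants: q = -2p + 2q - 2 ⇒ q = -8.
General: u(n) = A·(2)^n - 5 n - 8.
Apply u(0) = 1: A - 8 = 1 ⇒ A = 9.
So u(n) = 9 \cdot 2^{n} - 5 n - 8.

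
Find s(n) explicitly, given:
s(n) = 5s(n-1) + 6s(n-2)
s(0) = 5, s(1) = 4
Characteristic equation: x² - 5x - 6 = 0, which factors as (x - (-1))(x - (6)) = 0.
Roots r₁ = -1, r₂ = 6 (distinct).
General solution: s(n) = A·(-1)^n + B·(6)^n.
From s(0) = 5: A + B = 5.
From s(1) = 4: -A + 6B = 4.
Solving: A = \frac{26}{7}, B = \frac{9}{7}.
So s(n) = \frac{26 \left(-1\right)^{n}}{7} + \frac{9 \cdot 6^{n}}{7}.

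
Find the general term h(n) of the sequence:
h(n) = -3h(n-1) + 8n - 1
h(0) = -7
First-order linear with linear forcing.
Homogeneous solution: h_h(n) = A·(-3)^n.
Try particular h_p(n) = pn + q. Substituting:
  pn + q = -3(p(n-1) + q) + 8n - 1.
Matching the n-coefficient: p = -3p + 8 ⇒ p = 2.
Matching constants: q = 3p - 3q - 1 ⇒ q = \frac{5}{4}.
General: h(n) = A·(-3)^n + 2 n + \frac{5}{4}.
Apply h(0) = -7: A + \frac{5}{4} = -7 ⇒ A = - \frac{33}{4}.
So h(n) = - \frac{33 \left(-3\right)^{n}}{4} + 2 n + \frac{5}{4}.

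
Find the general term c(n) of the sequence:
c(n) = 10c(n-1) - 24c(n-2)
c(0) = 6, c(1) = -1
Characteristic equation: x² - 10x + 24 = 0, which factors as (x - (4))(x - (6)) = 0.
Roots r₁ = 4, r₂ = 6 (distinct).
General solution: c(n) = A·(4)^n + B·(6)^n.
From c(0) = 6: A + B = 6.
From c(1) = -1: 4A + 6B = -1.
Solving: A = \frac{37}{2}, B = - \frac{25}{2}.
So c(n) = \frac{37 \cdot 4^{n}}{2} - \frac{25 \cdot 6^{n}}{2}.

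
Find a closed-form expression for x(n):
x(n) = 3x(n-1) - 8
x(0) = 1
First-order linear non-homogeneous.
Homogeneous solution: x_h(n) = A·(3)^n.
Try constant particular solution x_p = K: K = 3K - 8 ⇒ K = 4.
General: x(n) = A·(3)^n + 4.
Apply x(0) = 1: A + 4 = 1 ⇒ A = -3.
So x(n) = 4 - 3 \cdot 3^{n}.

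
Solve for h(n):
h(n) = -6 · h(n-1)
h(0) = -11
Pure geometric recurrence with ratio -6.
By induction h(n) = h(0) · (-6)^n = - 11 \left(-6\right)^{n}.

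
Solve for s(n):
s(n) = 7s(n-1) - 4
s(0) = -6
First-order linear non-homogeneous.
Homogeneous solution: s_h(n) = A·(7)^n.
Try constant particular solution s_p = K: K = 7K - 4 ⇒ K = \frac{2}{3}.
General: s(n) = A·(7)^n + \frac{2}{3}.
Apply s(0) = -6: A + \frac{2}{3} = -6 ⇒ A = - \frac{20}{3}.
So s(n) = \frac{2}{3} - \frac{20 \cdot 7^{n}}{3}.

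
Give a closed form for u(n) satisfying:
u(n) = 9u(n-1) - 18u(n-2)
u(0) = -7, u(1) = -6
Characteristic equation: x² - 9x + 18 = 0, which factors as (x - (3))(x - (6)) = 0.
Roots r₁ = 3, r₂ = 6 (distinct).
General solution: u(n) = A·(3)^n + B·(6)^n.
From u(0) = -7: A + B = -7.
From u(1) = -6: 3A + 6B = -6.
Solving: A = -12, B = 5.
So u(n) = - 12 \cdot 3^{n} + 5 \cdot 6^{n}.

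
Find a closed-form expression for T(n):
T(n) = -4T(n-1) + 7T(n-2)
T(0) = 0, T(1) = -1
Characteristic equation: x² + 4x - 7 = 0.
Discriminant Δ = (-4)² + 4·(7) = 44.
Roots r₁,₂ = (-4 ± √44)/2, so r₁ = -2 + \sqrt{11}, r₂ = - \sqrt{11} - 2.
General solution: T(n) = A·r₁^n + B·r₂^n.
From the initial conditions, A + B = 0 and r₁A + r₂B = -1.
Since r₁ - r₂ = √44: A = (-1 - (0)r₂)/√44 = - \frac{\sqrt{11}}{22}, and B = 0 - A = \frac{\sqrt{11}}{22}.
So T(n) = \left(- \frac{\sqrt{11}}{22}\right)\left(-2 + \sqrt{11}\right)^n + \left(\frac{\sqrt{11}}{22}\right)\left(- \sqrt{11} - 2\right)^n.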